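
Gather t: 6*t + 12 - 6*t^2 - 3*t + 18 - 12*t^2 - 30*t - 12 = -18*t^2 - 27*t + 18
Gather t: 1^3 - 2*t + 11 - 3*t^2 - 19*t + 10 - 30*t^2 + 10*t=-33*t^2 - 11*t + 22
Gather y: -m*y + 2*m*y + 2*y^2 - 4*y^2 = m*y - 2*y^2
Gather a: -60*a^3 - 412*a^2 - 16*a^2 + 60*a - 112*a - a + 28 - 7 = -60*a^3 - 428*a^2 - 53*a + 21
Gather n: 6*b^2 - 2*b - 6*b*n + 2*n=6*b^2 - 2*b + n*(2 - 6*b)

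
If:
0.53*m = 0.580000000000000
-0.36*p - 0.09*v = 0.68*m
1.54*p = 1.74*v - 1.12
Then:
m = 1.09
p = -1.82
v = -0.97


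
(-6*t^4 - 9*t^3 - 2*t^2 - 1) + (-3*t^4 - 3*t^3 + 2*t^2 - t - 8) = -9*t^4 - 12*t^3 - t - 9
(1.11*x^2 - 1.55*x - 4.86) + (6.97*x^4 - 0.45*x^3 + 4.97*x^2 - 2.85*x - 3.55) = 6.97*x^4 - 0.45*x^3 + 6.08*x^2 - 4.4*x - 8.41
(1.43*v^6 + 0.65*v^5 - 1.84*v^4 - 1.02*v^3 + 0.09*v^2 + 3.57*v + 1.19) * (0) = 0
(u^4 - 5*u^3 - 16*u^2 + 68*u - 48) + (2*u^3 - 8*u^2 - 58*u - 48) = u^4 - 3*u^3 - 24*u^2 + 10*u - 96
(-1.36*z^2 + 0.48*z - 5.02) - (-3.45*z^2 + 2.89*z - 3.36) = 2.09*z^2 - 2.41*z - 1.66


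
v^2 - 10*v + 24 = (v - 6)*(v - 4)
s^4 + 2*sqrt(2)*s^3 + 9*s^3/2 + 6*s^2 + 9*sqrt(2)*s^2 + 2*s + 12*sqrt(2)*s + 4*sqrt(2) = (s + 1/2)*(s + 2)^2*(s + 2*sqrt(2))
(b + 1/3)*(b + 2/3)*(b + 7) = b^3 + 8*b^2 + 65*b/9 + 14/9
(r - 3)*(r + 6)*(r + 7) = r^3 + 10*r^2 + 3*r - 126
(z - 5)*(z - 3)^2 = z^3 - 11*z^2 + 39*z - 45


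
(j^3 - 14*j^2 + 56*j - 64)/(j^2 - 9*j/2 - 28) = 2*(j^2 - 6*j + 8)/(2*j + 7)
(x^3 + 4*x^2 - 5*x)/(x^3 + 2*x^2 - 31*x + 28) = x*(x + 5)/(x^2 + 3*x - 28)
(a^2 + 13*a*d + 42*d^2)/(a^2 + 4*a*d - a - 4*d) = (a^2 + 13*a*d + 42*d^2)/(a^2 + 4*a*d - a - 4*d)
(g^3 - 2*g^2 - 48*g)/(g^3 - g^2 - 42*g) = (g - 8)/(g - 7)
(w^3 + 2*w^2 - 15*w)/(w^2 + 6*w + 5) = w*(w - 3)/(w + 1)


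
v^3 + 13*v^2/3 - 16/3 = (v - 1)*(v + 4/3)*(v + 4)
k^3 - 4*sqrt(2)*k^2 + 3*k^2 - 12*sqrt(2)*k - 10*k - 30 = (k + 3)*(k - 5*sqrt(2))*(k + sqrt(2))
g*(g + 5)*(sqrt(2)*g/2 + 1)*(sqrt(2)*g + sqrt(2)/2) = g^4 + sqrt(2)*g^3 + 11*g^3/2 + 5*g^2/2 + 11*sqrt(2)*g^2/2 + 5*sqrt(2)*g/2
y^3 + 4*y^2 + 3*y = y*(y + 1)*(y + 3)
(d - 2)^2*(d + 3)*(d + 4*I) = d^4 - d^3 + 4*I*d^3 - 8*d^2 - 4*I*d^2 + 12*d - 32*I*d + 48*I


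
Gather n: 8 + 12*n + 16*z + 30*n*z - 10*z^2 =n*(30*z + 12) - 10*z^2 + 16*z + 8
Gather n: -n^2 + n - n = -n^2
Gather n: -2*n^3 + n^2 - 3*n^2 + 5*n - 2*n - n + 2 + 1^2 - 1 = -2*n^3 - 2*n^2 + 2*n + 2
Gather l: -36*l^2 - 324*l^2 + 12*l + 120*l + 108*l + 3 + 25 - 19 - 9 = -360*l^2 + 240*l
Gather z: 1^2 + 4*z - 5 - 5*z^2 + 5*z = -5*z^2 + 9*z - 4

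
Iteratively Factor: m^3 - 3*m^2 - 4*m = (m - 4)*(m^2 + m) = (m - 4)*(m + 1)*(m)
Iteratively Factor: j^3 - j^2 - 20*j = (j - 5)*(j^2 + 4*j) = j*(j - 5)*(j + 4)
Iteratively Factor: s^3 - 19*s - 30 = (s + 2)*(s^2 - 2*s - 15) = (s - 5)*(s + 2)*(s + 3)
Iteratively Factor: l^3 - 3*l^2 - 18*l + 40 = (l - 5)*(l^2 + 2*l - 8) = (l - 5)*(l - 2)*(l + 4)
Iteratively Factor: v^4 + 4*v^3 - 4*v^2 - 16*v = (v + 2)*(v^3 + 2*v^2 - 8*v) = v*(v + 2)*(v^2 + 2*v - 8) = v*(v + 2)*(v + 4)*(v - 2)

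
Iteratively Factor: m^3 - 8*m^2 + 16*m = (m - 4)*(m^2 - 4*m) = m*(m - 4)*(m - 4)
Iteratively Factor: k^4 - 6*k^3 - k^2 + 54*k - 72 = (k - 4)*(k^3 - 2*k^2 - 9*k + 18) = (k - 4)*(k - 3)*(k^2 + k - 6) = (k - 4)*(k - 3)*(k - 2)*(k + 3)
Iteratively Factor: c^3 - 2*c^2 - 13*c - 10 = (c + 1)*(c^2 - 3*c - 10) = (c + 1)*(c + 2)*(c - 5)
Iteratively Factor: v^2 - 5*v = (v - 5)*(v)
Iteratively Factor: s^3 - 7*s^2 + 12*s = (s - 3)*(s^2 - 4*s) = (s - 4)*(s - 3)*(s)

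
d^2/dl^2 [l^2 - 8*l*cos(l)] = 8*l*cos(l) + 16*sin(l) + 2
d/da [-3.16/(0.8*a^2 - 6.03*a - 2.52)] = (5.056*a - 19.0548)/(-0.8*a^2 + 6.03*a + 2.52)^2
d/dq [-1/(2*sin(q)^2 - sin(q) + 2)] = (4*sin(q) - 1)*cos(q)/(-sin(q) - cos(2*q) + 3)^2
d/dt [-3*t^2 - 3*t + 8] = -6*t - 3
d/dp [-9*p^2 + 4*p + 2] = 4 - 18*p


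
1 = 1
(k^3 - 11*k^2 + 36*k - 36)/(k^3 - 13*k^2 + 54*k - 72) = (k - 2)/(k - 4)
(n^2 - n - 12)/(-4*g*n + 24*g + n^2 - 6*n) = (-n^2 + n + 12)/(4*g*n - 24*g - n^2 + 6*n)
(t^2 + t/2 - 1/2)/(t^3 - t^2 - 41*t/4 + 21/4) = 2*(t + 1)/(2*t^2 - t - 21)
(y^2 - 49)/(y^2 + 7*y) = (y - 7)/y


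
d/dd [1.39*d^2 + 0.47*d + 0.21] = 2.78*d + 0.47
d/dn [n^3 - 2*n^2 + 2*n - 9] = 3*n^2 - 4*n + 2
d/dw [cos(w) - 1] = -sin(w)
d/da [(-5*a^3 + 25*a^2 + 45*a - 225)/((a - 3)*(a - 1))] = 5*(-a^2 + 2*a - 17)/(a^2 - 2*a + 1)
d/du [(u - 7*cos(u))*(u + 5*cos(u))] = 2*u*sin(u) + 2*u + 35*sin(2*u) - 2*cos(u)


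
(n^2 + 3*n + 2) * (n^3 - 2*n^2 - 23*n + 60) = n^5 + n^4 - 27*n^3 - 13*n^2 + 134*n + 120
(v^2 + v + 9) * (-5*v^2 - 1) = -5*v^4 - 5*v^3 - 46*v^2 - v - 9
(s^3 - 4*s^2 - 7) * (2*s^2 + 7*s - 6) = 2*s^5 - s^4 - 34*s^3 + 10*s^2 - 49*s + 42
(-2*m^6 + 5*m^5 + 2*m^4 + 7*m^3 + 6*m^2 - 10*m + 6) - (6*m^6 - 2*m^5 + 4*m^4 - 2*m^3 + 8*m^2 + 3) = -8*m^6 + 7*m^5 - 2*m^4 + 9*m^3 - 2*m^2 - 10*m + 3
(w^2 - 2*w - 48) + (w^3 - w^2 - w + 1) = w^3 - 3*w - 47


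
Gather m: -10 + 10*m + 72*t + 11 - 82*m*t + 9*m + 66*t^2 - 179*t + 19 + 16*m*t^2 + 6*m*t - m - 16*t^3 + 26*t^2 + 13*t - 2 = m*(16*t^2 - 76*t + 18) - 16*t^3 + 92*t^2 - 94*t + 18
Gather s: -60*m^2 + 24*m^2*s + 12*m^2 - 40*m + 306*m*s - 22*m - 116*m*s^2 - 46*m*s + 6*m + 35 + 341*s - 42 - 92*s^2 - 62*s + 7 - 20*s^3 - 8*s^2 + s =-48*m^2 - 56*m - 20*s^3 + s^2*(-116*m - 100) + s*(24*m^2 + 260*m + 280)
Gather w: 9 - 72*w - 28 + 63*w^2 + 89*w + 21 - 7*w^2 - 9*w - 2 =56*w^2 + 8*w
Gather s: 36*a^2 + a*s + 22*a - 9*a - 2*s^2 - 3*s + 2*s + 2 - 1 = 36*a^2 + 13*a - 2*s^2 + s*(a - 1) + 1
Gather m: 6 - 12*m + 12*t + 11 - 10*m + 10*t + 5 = -22*m + 22*t + 22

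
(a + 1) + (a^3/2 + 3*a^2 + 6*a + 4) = a^3/2 + 3*a^2 + 7*a + 5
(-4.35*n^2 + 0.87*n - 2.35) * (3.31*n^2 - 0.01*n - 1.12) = -14.3985*n^4 + 2.9232*n^3 - 2.9152*n^2 - 0.9509*n + 2.632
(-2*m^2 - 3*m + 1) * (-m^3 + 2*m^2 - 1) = 2*m^5 - m^4 - 7*m^3 + 4*m^2 + 3*m - 1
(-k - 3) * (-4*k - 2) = 4*k^2 + 14*k + 6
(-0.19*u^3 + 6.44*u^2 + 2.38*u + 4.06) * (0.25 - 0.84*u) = 0.1596*u^4 - 5.4571*u^3 - 0.3892*u^2 - 2.8154*u + 1.015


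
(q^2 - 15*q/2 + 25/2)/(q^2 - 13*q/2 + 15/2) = (2*q - 5)/(2*q - 3)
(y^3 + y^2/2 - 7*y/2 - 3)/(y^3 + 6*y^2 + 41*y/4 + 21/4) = 2*(y - 2)/(2*y + 7)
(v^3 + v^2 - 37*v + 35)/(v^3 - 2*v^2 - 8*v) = (-v^3 - v^2 + 37*v - 35)/(v*(-v^2 + 2*v + 8))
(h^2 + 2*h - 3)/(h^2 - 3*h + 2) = (h + 3)/(h - 2)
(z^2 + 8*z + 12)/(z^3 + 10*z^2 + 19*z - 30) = (z + 2)/(z^2 + 4*z - 5)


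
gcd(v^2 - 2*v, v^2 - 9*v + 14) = v - 2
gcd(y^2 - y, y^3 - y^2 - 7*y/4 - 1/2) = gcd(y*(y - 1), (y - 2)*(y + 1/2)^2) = 1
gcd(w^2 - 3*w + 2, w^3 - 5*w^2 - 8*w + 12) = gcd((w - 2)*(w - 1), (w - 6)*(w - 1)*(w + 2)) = w - 1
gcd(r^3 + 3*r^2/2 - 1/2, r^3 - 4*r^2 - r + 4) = r + 1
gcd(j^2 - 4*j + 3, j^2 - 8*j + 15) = j - 3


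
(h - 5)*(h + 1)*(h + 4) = h^3 - 21*h - 20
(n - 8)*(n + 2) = n^2 - 6*n - 16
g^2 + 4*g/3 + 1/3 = (g + 1/3)*(g + 1)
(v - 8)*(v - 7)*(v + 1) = v^3 - 14*v^2 + 41*v + 56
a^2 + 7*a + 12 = (a + 3)*(a + 4)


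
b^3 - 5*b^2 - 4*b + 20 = (b - 5)*(b - 2)*(b + 2)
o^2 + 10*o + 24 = (o + 4)*(o + 6)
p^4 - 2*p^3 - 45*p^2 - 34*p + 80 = (p - 8)*(p - 1)*(p + 2)*(p + 5)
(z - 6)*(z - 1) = z^2 - 7*z + 6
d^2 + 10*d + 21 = (d + 3)*(d + 7)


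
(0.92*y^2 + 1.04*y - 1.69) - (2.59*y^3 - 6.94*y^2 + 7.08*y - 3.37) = -2.59*y^3 + 7.86*y^2 - 6.04*y + 1.68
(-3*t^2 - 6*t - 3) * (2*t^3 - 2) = -6*t^5 - 12*t^4 - 6*t^3 + 6*t^2 + 12*t + 6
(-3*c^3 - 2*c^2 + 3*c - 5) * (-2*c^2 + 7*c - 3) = 6*c^5 - 17*c^4 - 11*c^3 + 37*c^2 - 44*c + 15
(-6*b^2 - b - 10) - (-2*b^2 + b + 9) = -4*b^2 - 2*b - 19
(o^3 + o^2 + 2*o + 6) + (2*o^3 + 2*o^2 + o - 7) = 3*o^3 + 3*o^2 + 3*o - 1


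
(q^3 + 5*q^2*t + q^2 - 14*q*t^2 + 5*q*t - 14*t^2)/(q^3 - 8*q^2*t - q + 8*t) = (q^2 + 5*q*t - 14*t^2)/(q^2 - 8*q*t - q + 8*t)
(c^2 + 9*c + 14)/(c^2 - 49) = (c + 2)/(c - 7)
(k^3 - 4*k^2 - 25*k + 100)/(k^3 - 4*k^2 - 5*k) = (k^2 + k - 20)/(k*(k + 1))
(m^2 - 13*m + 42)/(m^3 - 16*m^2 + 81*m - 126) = 1/(m - 3)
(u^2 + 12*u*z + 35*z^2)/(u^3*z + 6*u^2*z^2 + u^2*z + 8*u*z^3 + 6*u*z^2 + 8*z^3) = (u^2 + 12*u*z + 35*z^2)/(z*(u^3 + 6*u^2*z + u^2 + 8*u*z^2 + 6*u*z + 8*z^2))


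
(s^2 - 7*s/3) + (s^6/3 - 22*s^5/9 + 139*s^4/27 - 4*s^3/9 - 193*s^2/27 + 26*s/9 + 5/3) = s^6/3 - 22*s^5/9 + 139*s^4/27 - 4*s^3/9 - 166*s^2/27 + 5*s/9 + 5/3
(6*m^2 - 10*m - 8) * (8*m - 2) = 48*m^3 - 92*m^2 - 44*m + 16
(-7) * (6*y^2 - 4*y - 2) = -42*y^2 + 28*y + 14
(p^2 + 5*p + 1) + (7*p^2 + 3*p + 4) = 8*p^2 + 8*p + 5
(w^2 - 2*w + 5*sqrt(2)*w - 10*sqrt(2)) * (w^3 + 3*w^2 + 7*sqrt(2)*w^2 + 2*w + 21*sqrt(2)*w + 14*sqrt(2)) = w^5 + w^4 + 12*sqrt(2)*w^4 + 12*sqrt(2)*w^3 + 66*w^3 - 48*sqrt(2)*w^2 + 66*w^2 - 280*w - 48*sqrt(2)*w - 280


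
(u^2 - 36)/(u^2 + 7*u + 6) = (u - 6)/(u + 1)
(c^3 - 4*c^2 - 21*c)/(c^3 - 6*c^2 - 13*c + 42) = c/(c - 2)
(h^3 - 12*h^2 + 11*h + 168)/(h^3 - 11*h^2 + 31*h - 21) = (h^2 - 5*h - 24)/(h^2 - 4*h + 3)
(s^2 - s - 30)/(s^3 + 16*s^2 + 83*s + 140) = (s - 6)/(s^2 + 11*s + 28)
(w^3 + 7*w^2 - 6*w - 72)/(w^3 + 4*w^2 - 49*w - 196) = (w^2 + 3*w - 18)/(w^2 - 49)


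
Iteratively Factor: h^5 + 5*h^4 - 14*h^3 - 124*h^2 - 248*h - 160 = (h + 2)*(h^4 + 3*h^3 - 20*h^2 - 84*h - 80) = (h + 2)*(h + 4)*(h^3 - h^2 - 16*h - 20) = (h + 2)^2*(h + 4)*(h^2 - 3*h - 10) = (h - 5)*(h + 2)^2*(h + 4)*(h + 2)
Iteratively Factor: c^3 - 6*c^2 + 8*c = (c - 4)*(c^2 - 2*c) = c*(c - 4)*(c - 2)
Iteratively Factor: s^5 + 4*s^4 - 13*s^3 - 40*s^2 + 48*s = (s)*(s^4 + 4*s^3 - 13*s^2 - 40*s + 48) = s*(s - 3)*(s^3 + 7*s^2 + 8*s - 16) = s*(s - 3)*(s + 4)*(s^2 + 3*s - 4) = s*(s - 3)*(s + 4)^2*(s - 1)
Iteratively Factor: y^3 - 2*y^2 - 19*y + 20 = (y - 1)*(y^2 - y - 20) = (y - 1)*(y + 4)*(y - 5)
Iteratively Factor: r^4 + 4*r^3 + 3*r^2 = (r)*(r^3 + 4*r^2 + 3*r) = r*(r + 1)*(r^2 + 3*r) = r*(r + 1)*(r + 3)*(r)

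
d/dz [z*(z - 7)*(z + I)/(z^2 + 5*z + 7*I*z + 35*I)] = (z^4 + z^3*(10 + 14*I) + z^2*(-42 + 68*I) + z*(-70 - 490*I) + 245)/(z^4 + z^3*(10 + 14*I) + z^2*(-24 + 140*I) + z*(-490 + 350*I) - 1225)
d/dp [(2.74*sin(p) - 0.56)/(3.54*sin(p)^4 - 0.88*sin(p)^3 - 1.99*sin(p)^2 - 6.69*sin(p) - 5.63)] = (-29.0988*sin(p)^4 + 12.752*sin(p)^3 + 3.9742*sin(p)^2 - 2.2288*sin(p) - 19.1726)*cos(p)/(12.5316*sin(p)^8 - 6.2304*sin(p)^7 - 13.3148*sin(p)^6 - 43.8628*sin(p)^5 - 24.1259*sin(p)^4 + 36.535*sin(p)^3 + 67.1635*sin(p)^2 + 75.3294*sin(p) + 31.6969)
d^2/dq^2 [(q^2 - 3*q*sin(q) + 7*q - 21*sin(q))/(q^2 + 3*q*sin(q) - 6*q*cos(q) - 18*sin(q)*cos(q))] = ((q + 3*sin(q))^2*(q - 6*cos(q))^2*(3*q*sin(q) + 21*sin(q) - 6*cos(q) + 2) + (-(q^2 - 3*q*sin(q) + 7*q - 21*sin(q))*(-3*q*sin(q) + 6*q*cos(q) + 12*sin(q) + 36*sin(2*q) + 6*cos(q) + 2) + 2*(3*q*cos(q) - 2*q + 3*sin(q) + 21*cos(q) - 7)*(6*q*sin(q) + 3*q*cos(q) + 2*q + 3*sin(q) - 6*cos(q) - 18*cos(2*q)))*(q^2 + 3*q*sin(q) - 6*q*cos(q) - 9*sin(2*q)) + 2*(q^2 - 3*q*sin(q) + 7*q - 21*sin(q))*(6*q*sin(q) + 3*q*cos(q) + 2*q + 3*sin(q) - 6*cos(q) - 18*cos(2*q))^2)/((q + 3*sin(q))^3*(q - 6*cos(q))^3)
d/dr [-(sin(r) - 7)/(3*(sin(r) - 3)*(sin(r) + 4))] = (sin(r)^2 - 14*sin(r) + 5)*cos(r)/(3*(sin(r) - 3)^2*(sin(r) + 4)^2)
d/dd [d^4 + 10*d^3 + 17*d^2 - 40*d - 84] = 4*d^3 + 30*d^2 + 34*d - 40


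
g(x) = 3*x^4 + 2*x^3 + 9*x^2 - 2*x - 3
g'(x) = 12*x^3 + 6*x^2 + 18*x - 2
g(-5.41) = 2524.42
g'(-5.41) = -1823.86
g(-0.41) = -0.72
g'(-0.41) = -9.20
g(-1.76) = 46.28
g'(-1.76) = -80.52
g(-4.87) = 1676.66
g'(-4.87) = -1333.37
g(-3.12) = 314.38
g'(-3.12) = -364.21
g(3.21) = 467.99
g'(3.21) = 514.52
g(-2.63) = 171.66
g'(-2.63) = -226.14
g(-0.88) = 6.17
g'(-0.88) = -21.37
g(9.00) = 21849.00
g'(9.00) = 9394.00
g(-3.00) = 273.00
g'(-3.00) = -326.00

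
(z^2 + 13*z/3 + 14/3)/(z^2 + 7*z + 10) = (z + 7/3)/(z + 5)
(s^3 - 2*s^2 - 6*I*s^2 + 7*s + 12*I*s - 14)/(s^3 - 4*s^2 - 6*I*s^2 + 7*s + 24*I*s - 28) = (s - 2)/(s - 4)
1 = 1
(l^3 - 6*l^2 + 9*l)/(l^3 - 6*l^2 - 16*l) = (-l^2 + 6*l - 9)/(-l^2 + 6*l + 16)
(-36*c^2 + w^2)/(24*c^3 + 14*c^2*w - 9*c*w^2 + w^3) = (6*c + w)/(-4*c^2 - 3*c*w + w^2)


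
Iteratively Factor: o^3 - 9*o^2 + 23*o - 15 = (o - 5)*(o^2 - 4*o + 3) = (o - 5)*(o - 1)*(o - 3)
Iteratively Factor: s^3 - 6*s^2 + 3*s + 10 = (s + 1)*(s^2 - 7*s + 10) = (s - 2)*(s + 1)*(s - 5)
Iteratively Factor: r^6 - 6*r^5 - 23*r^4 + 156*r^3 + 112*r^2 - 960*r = (r)*(r^5 - 6*r^4 - 23*r^3 + 156*r^2 + 112*r - 960) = r*(r + 4)*(r^4 - 10*r^3 + 17*r^2 + 88*r - 240) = r*(r - 5)*(r + 4)*(r^3 - 5*r^2 - 8*r + 48) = r*(r - 5)*(r + 3)*(r + 4)*(r^2 - 8*r + 16) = r*(r - 5)*(r - 4)*(r + 3)*(r + 4)*(r - 4)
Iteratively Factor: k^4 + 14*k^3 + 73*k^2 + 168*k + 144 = (k + 3)*(k^3 + 11*k^2 + 40*k + 48) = (k + 3)*(k + 4)*(k^2 + 7*k + 12) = (k + 3)^2*(k + 4)*(k + 4)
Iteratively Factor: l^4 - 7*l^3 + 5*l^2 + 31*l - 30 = (l - 5)*(l^3 - 2*l^2 - 5*l + 6) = (l - 5)*(l - 1)*(l^2 - l - 6) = (l - 5)*(l - 3)*(l - 1)*(l + 2)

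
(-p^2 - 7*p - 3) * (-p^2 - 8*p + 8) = p^4 + 15*p^3 + 51*p^2 - 32*p - 24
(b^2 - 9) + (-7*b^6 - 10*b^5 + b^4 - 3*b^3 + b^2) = -7*b^6 - 10*b^5 + b^4 - 3*b^3 + 2*b^2 - 9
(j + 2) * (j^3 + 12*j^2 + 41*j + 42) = j^4 + 14*j^3 + 65*j^2 + 124*j + 84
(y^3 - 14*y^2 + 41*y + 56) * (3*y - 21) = 3*y^4 - 63*y^3 + 417*y^2 - 693*y - 1176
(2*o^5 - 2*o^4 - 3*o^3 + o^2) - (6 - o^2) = 2*o^5 - 2*o^4 - 3*o^3 + 2*o^2 - 6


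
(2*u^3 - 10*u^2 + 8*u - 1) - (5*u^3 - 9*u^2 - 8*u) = -3*u^3 - u^2 + 16*u - 1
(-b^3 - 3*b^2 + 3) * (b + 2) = -b^4 - 5*b^3 - 6*b^2 + 3*b + 6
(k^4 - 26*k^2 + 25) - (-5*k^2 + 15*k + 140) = k^4 - 21*k^2 - 15*k - 115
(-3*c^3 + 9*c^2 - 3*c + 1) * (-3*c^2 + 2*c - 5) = 9*c^5 - 33*c^4 + 42*c^3 - 54*c^2 + 17*c - 5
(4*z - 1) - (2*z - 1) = 2*z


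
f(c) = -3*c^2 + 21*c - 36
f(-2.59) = -110.51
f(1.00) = -18.00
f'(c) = 21 - 6*c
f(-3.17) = -132.72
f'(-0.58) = 24.48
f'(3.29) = 1.26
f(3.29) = 0.62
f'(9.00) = -33.00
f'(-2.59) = 36.54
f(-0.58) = -49.19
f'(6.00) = -15.00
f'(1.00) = 15.00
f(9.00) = -90.00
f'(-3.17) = 40.02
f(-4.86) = -208.92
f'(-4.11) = 45.66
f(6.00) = -18.00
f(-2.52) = -107.97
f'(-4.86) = 50.16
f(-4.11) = -172.99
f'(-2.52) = 36.12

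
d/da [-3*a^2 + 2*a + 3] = 2 - 6*a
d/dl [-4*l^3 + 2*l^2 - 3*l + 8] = -12*l^2 + 4*l - 3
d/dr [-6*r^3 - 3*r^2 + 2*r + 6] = -18*r^2 - 6*r + 2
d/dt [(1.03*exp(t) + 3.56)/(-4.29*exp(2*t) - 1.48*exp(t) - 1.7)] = (4.4187*exp(2*t) + 30.5448*exp(t) + 3.5178)*exp(t)/(18.4041*exp(4*t) + 12.6984*exp(3*t) + 16.7764*exp(2*t) + 5.032*exp(t) + 2.89)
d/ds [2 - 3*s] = -3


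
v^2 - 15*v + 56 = (v - 8)*(v - 7)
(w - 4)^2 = w^2 - 8*w + 16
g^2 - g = g*(g - 1)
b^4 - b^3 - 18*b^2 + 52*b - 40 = (b - 2)^3*(b + 5)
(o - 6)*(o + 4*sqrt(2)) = o^2 - 6*o + 4*sqrt(2)*o - 24*sqrt(2)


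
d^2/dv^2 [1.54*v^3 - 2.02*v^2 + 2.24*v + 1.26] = 9.24*v - 4.04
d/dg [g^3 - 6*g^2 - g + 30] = 3*g^2 - 12*g - 1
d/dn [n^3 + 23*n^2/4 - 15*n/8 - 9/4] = 3*n^2 + 23*n/2 - 15/8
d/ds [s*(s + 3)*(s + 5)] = 3*s^2 + 16*s + 15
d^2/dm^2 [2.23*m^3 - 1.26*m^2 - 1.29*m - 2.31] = 13.38*m - 2.52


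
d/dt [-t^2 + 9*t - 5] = 9 - 2*t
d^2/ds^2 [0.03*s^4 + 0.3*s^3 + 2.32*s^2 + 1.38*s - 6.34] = 0.36*s^2 + 1.8*s + 4.64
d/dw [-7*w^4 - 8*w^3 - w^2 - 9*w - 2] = -28*w^3 - 24*w^2 - 2*w - 9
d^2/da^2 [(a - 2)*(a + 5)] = 2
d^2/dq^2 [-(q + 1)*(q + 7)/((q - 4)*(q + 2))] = 10*(-2*q^3 - 9*q^2 - 30*q - 4)/(q^6 - 6*q^5 - 12*q^4 + 88*q^3 + 96*q^2 - 384*q - 512)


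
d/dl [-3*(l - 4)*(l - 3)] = 21 - 6*l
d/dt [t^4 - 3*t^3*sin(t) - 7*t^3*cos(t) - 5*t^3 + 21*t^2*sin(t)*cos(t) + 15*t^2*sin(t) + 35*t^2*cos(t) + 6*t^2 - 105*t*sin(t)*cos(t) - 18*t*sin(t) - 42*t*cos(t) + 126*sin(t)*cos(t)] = 7*t^3*sin(t) - 3*t^3*cos(t) + 4*t^3 - 44*t^2*sin(t) - 6*t^2*cos(t) + 21*t^2*cos(2*t) - 15*t^2 + 72*t*sin(t) + 21*t*sin(2*t) + 52*t*cos(t) - 105*t*cos(2*t) + 12*t - 18*sin(t) - 105*sin(2*t)/2 - 42*cos(t) + 126*cos(2*t)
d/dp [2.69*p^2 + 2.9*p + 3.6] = 5.38*p + 2.9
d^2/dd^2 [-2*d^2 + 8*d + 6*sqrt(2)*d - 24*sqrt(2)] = -4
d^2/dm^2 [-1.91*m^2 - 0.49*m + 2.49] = -3.82000000000000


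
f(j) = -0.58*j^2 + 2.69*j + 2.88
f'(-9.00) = 13.13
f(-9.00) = -68.31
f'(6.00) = -4.27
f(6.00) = -1.86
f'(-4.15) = 7.50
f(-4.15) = -18.27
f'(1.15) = 1.36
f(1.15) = 5.21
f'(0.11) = 2.56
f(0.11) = 3.17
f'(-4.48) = 7.89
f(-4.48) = -20.81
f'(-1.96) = 4.96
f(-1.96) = -4.62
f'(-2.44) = 5.52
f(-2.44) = -7.14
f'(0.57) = 2.03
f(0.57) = 4.22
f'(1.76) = 0.65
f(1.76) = 5.82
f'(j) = 2.69 - 1.16*j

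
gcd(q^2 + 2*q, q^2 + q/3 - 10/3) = q + 2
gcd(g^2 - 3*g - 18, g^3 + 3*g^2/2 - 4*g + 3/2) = g + 3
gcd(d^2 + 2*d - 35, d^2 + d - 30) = d - 5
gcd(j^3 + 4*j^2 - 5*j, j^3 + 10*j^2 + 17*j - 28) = j - 1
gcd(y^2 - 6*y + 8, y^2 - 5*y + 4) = y - 4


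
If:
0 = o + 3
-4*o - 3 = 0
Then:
No Solution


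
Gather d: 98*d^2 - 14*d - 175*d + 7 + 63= 98*d^2 - 189*d + 70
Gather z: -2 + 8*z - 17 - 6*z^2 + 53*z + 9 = -6*z^2 + 61*z - 10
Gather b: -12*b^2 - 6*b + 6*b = -12*b^2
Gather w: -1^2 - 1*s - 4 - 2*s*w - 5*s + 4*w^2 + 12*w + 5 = -6*s + 4*w^2 + w*(12 - 2*s)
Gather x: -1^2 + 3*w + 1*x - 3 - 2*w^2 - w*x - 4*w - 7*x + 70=-2*w^2 - w + x*(-w - 6) + 66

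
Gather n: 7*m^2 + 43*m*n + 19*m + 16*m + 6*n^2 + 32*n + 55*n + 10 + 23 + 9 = 7*m^2 + 35*m + 6*n^2 + n*(43*m + 87) + 42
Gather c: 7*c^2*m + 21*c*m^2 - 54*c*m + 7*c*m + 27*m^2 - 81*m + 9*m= 7*c^2*m + c*(21*m^2 - 47*m) + 27*m^2 - 72*m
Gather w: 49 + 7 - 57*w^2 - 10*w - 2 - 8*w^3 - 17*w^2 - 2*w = -8*w^3 - 74*w^2 - 12*w + 54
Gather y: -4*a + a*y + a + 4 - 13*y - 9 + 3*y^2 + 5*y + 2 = -3*a + 3*y^2 + y*(a - 8) - 3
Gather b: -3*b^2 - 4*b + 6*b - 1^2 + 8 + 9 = -3*b^2 + 2*b + 16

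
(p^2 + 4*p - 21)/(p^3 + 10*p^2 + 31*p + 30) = (p^2 + 4*p - 21)/(p^3 + 10*p^2 + 31*p + 30)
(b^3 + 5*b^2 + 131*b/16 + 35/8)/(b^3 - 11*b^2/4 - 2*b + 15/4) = (4*b^2 + 15*b + 14)/(4*(b^2 - 4*b + 3))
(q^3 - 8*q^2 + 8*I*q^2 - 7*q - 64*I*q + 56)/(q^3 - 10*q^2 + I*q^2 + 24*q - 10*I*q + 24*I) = (q^2 + q*(-8 + 7*I) - 56*I)/(q^2 - 10*q + 24)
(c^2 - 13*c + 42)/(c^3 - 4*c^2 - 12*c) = (c - 7)/(c*(c + 2))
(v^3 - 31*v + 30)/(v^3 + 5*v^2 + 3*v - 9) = (v^2 + v - 30)/(v^2 + 6*v + 9)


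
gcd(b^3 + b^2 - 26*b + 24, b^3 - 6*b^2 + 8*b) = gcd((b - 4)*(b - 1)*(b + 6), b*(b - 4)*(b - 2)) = b - 4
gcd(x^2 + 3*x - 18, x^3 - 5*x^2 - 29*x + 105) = x - 3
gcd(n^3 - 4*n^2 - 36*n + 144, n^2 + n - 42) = n - 6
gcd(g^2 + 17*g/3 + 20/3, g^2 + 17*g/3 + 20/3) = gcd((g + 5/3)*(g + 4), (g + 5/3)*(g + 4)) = g^2 + 17*g/3 + 20/3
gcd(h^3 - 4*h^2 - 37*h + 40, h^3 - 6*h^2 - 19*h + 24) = h^2 - 9*h + 8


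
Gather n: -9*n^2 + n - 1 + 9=-9*n^2 + n + 8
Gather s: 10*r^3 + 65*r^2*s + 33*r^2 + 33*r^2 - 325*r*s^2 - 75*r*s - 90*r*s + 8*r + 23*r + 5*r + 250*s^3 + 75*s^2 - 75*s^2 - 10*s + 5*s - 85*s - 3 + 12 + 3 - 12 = 10*r^3 + 66*r^2 - 325*r*s^2 + 36*r + 250*s^3 + s*(65*r^2 - 165*r - 90)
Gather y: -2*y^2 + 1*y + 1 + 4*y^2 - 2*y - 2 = 2*y^2 - y - 1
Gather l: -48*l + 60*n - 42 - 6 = -48*l + 60*n - 48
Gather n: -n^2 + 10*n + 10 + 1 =-n^2 + 10*n + 11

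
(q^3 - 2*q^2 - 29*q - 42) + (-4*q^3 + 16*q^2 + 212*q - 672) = -3*q^3 + 14*q^2 + 183*q - 714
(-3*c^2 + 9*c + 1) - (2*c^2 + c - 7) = -5*c^2 + 8*c + 8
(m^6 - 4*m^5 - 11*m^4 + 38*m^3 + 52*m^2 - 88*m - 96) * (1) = m^6 - 4*m^5 - 11*m^4 + 38*m^3 + 52*m^2 - 88*m - 96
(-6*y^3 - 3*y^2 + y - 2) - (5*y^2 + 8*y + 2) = -6*y^3 - 8*y^2 - 7*y - 4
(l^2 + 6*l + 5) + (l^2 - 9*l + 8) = 2*l^2 - 3*l + 13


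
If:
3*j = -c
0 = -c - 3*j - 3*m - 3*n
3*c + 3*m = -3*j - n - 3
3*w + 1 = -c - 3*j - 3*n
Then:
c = -w - 11/6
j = w/3 + 11/18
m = w + 1/3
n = -w - 1/3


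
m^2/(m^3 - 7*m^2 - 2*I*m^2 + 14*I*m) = m/(m^2 - 7*m - 2*I*m + 14*I)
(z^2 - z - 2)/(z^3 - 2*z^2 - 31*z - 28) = (z - 2)/(z^2 - 3*z - 28)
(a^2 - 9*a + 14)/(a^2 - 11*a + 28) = (a - 2)/(a - 4)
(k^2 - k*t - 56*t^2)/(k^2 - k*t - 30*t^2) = (-k^2 + k*t + 56*t^2)/(-k^2 + k*t + 30*t^2)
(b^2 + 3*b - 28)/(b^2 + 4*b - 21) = (b - 4)/(b - 3)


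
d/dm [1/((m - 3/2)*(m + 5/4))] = 16*(1 - 8*m)/(64*m^4 - 32*m^3 - 236*m^2 + 60*m + 225)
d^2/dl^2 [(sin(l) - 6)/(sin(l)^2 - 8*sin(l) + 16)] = (-sin(l)^3 + 8*sin(l)^2 + 34*sin(l) - 20)/(sin(l) - 4)^4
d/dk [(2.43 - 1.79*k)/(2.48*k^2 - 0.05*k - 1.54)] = (4.4392*k^2 - 12.0528*k + 2.8781)/(6.1504*k^4 - 0.248*k^3 - 7.6359*k^2 + 0.154*k + 2.3716)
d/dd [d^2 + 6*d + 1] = 2*d + 6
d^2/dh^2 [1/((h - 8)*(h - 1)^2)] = 2*(3*(h - 8)^2 + 2*(h - 8)*(h - 1) + (h - 1)^2)/((h - 8)^3*(h - 1)^4)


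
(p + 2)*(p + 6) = p^2 + 8*p + 12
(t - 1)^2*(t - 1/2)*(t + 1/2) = t^4 - 2*t^3 + 3*t^2/4 + t/2 - 1/4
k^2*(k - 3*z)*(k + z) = k^4 - 2*k^3*z - 3*k^2*z^2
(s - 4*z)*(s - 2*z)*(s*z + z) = s^3*z - 6*s^2*z^2 + s^2*z + 8*s*z^3 - 6*s*z^2 + 8*z^3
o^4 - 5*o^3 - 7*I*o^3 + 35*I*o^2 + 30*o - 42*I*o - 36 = (o - 3)*(o - 2)*(o - 6*I)*(o - I)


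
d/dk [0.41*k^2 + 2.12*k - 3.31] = 0.82*k + 2.12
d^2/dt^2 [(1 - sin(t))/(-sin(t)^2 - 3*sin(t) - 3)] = (-sin(t)^5 + 7*sin(t)^4 + 29*sin(t)^3 - 54*sin(t) - 30)/(sin(t)^2 + 3*sin(t) + 3)^3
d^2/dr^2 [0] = 0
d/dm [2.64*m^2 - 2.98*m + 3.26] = 5.28*m - 2.98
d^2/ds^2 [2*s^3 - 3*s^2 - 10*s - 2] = 12*s - 6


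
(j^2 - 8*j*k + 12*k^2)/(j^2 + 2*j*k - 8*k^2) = (j - 6*k)/(j + 4*k)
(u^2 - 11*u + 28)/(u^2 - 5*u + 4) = (u - 7)/(u - 1)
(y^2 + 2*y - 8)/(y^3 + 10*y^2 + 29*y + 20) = (y - 2)/(y^2 + 6*y + 5)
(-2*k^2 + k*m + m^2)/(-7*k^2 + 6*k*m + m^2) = (2*k + m)/(7*k + m)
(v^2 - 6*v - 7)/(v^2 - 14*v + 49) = (v + 1)/(v - 7)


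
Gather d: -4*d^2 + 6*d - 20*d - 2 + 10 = -4*d^2 - 14*d + 8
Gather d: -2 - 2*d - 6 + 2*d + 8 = 0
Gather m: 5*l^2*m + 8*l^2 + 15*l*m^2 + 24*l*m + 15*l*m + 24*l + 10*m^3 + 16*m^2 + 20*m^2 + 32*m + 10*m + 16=8*l^2 + 24*l + 10*m^3 + m^2*(15*l + 36) + m*(5*l^2 + 39*l + 42) + 16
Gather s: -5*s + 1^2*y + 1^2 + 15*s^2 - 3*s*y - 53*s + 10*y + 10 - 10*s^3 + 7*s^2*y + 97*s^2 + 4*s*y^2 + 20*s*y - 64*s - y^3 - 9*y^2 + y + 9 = -10*s^3 + s^2*(7*y + 112) + s*(4*y^2 + 17*y - 122) - y^3 - 9*y^2 + 12*y + 20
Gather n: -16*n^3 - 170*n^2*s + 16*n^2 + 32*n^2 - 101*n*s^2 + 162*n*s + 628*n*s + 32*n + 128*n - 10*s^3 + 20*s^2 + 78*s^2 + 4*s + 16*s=-16*n^3 + n^2*(48 - 170*s) + n*(-101*s^2 + 790*s + 160) - 10*s^3 + 98*s^2 + 20*s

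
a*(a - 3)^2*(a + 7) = a^4 + a^3 - 33*a^2 + 63*a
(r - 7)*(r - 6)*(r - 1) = r^3 - 14*r^2 + 55*r - 42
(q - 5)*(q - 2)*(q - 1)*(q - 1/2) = q^4 - 17*q^3/2 + 21*q^2 - 37*q/2 + 5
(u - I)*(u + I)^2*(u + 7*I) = u^4 + 8*I*u^3 - 6*u^2 + 8*I*u - 7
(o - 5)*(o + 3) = o^2 - 2*o - 15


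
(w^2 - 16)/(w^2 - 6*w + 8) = (w + 4)/(w - 2)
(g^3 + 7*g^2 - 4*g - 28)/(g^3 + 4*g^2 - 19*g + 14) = (g + 2)/(g - 1)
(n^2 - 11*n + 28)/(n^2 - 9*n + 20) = (n - 7)/(n - 5)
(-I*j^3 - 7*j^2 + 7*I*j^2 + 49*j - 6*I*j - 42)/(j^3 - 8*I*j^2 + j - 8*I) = (-I*j^3 + 7*j^2*(-1 + I) + j*(49 - 6*I) - 42)/(j^3 - 8*I*j^2 + j - 8*I)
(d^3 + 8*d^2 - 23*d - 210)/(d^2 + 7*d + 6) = (d^2 + 2*d - 35)/(d + 1)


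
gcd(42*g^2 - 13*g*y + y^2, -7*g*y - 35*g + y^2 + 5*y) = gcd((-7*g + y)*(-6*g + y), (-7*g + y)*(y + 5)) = -7*g + y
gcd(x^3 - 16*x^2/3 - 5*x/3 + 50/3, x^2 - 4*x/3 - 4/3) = x - 2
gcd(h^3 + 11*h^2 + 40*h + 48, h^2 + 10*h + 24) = h + 4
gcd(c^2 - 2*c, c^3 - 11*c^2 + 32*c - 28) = c - 2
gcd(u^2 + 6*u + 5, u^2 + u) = u + 1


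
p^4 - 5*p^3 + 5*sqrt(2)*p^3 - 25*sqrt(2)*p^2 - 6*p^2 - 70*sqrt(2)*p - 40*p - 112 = (p - 7)*(p + 2)*(p + sqrt(2))*(p + 4*sqrt(2))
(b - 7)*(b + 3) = b^2 - 4*b - 21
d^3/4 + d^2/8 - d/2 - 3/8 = (d/4 + 1/4)*(d - 3/2)*(d + 1)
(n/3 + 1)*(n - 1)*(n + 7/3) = n^3/3 + 13*n^2/9 + 5*n/9 - 7/3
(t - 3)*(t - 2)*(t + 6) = t^3 + t^2 - 24*t + 36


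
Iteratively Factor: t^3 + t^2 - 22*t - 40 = (t + 4)*(t^2 - 3*t - 10) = (t - 5)*(t + 4)*(t + 2)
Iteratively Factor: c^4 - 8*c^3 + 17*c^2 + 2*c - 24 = (c - 4)*(c^3 - 4*c^2 + c + 6) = (c - 4)*(c + 1)*(c^2 - 5*c + 6) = (c - 4)*(c - 2)*(c + 1)*(c - 3)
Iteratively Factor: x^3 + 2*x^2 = (x + 2)*(x^2) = x*(x + 2)*(x)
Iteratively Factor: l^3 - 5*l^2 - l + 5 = (l - 5)*(l^2 - 1) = (l - 5)*(l - 1)*(l + 1)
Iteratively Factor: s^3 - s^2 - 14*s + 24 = (s - 2)*(s^2 + s - 12) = (s - 3)*(s - 2)*(s + 4)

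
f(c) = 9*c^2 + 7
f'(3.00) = 54.00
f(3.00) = 88.00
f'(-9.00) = -162.00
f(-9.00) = 736.00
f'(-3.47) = -62.46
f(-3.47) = 115.37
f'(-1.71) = -30.78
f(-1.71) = 33.32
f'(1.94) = 34.92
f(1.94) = 40.87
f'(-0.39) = -7.02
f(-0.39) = 8.37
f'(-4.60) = -82.80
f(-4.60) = 197.44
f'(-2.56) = -46.08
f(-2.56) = 65.98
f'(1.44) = 25.92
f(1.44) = 25.66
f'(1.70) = 30.60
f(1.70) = 33.01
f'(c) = 18*c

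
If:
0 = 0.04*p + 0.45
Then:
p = -11.25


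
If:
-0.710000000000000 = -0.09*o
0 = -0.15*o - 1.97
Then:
No Solution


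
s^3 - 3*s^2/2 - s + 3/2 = (s - 3/2)*(s - 1)*(s + 1)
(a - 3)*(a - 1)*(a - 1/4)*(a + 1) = a^4 - 13*a^3/4 - a^2/4 + 13*a/4 - 3/4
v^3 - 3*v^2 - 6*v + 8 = (v - 4)*(v - 1)*(v + 2)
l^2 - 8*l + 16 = (l - 4)^2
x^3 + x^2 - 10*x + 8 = (x - 2)*(x - 1)*(x + 4)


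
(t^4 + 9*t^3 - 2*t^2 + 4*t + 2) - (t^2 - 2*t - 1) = t^4 + 9*t^3 - 3*t^2 + 6*t + 3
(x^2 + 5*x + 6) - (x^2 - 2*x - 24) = 7*x + 30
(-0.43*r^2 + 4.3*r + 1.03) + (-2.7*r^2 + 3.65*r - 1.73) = -3.13*r^2 + 7.95*r - 0.7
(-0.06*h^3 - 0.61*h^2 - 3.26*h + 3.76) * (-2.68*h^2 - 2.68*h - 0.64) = 0.1608*h^5 + 1.7956*h^4 + 10.41*h^3 - 0.9496*h^2 - 7.9904*h - 2.4064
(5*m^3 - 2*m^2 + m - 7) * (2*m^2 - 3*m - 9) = 10*m^5 - 19*m^4 - 37*m^3 + m^2 + 12*m + 63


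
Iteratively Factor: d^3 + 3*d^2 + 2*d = (d + 1)*(d^2 + 2*d) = d*(d + 1)*(d + 2)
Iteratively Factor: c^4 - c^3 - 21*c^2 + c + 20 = (c + 4)*(c^3 - 5*c^2 - c + 5) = (c + 1)*(c + 4)*(c^2 - 6*c + 5) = (c - 1)*(c + 1)*(c + 4)*(c - 5)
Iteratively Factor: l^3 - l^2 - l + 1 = (l - 1)*(l^2 - 1) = (l - 1)^2*(l + 1)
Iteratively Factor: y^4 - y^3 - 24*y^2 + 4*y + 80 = (y + 4)*(y^3 - 5*y^2 - 4*y + 20) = (y - 2)*(y + 4)*(y^2 - 3*y - 10) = (y - 2)*(y + 2)*(y + 4)*(y - 5)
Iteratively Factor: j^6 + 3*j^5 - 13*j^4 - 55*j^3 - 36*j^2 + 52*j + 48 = (j - 1)*(j^5 + 4*j^4 - 9*j^3 - 64*j^2 - 100*j - 48) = (j - 1)*(j + 2)*(j^4 + 2*j^3 - 13*j^2 - 38*j - 24) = (j - 1)*(j + 1)*(j + 2)*(j^3 + j^2 - 14*j - 24) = (j - 1)*(j + 1)*(j + 2)*(j + 3)*(j^2 - 2*j - 8) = (j - 4)*(j - 1)*(j + 1)*(j + 2)*(j + 3)*(j + 2)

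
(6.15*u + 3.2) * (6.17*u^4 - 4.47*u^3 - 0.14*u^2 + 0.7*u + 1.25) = 37.9455*u^5 - 7.7465*u^4 - 15.165*u^3 + 3.857*u^2 + 9.9275*u + 4.0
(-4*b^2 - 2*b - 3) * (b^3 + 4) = -4*b^5 - 2*b^4 - 3*b^3 - 16*b^2 - 8*b - 12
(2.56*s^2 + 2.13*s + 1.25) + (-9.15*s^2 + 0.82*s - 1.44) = -6.59*s^2 + 2.95*s - 0.19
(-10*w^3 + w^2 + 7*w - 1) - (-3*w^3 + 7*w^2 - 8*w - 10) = -7*w^3 - 6*w^2 + 15*w + 9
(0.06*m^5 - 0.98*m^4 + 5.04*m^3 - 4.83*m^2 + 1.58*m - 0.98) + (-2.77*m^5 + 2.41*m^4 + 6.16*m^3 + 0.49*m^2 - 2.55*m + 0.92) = -2.71*m^5 + 1.43*m^4 + 11.2*m^3 - 4.34*m^2 - 0.97*m - 0.0599999999999999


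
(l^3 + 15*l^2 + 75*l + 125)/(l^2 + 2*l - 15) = (l^2 + 10*l + 25)/(l - 3)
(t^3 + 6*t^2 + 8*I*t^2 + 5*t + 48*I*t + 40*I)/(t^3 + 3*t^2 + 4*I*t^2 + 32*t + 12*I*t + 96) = (t^2 + 6*t + 5)/(t^2 + t*(3 - 4*I) - 12*I)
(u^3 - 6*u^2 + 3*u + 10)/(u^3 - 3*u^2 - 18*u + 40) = (u + 1)/(u + 4)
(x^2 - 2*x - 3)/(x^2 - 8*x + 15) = (x + 1)/(x - 5)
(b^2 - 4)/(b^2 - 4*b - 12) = (b - 2)/(b - 6)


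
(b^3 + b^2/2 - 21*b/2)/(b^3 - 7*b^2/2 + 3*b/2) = (2*b + 7)/(2*b - 1)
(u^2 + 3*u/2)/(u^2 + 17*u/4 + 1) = 2*u*(2*u + 3)/(4*u^2 + 17*u + 4)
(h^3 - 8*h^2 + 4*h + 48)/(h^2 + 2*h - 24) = (h^2 - 4*h - 12)/(h + 6)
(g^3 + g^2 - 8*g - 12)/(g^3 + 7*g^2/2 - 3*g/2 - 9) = 2*(g^2 - g - 6)/(2*g^2 + 3*g - 9)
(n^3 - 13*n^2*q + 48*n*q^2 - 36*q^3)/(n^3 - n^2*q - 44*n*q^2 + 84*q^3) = (-n^2 + 7*n*q - 6*q^2)/(-n^2 - 5*n*q + 14*q^2)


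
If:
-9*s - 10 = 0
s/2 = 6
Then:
No Solution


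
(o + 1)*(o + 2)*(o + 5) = o^3 + 8*o^2 + 17*o + 10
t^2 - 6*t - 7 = (t - 7)*(t + 1)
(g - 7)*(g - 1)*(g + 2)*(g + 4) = g^4 - 2*g^3 - 33*g^2 - 22*g + 56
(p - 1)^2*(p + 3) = p^3 + p^2 - 5*p + 3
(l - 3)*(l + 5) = l^2 + 2*l - 15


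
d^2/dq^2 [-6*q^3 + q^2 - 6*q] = 2 - 36*q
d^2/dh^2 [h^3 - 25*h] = 6*h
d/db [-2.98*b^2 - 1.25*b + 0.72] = -5.96*b - 1.25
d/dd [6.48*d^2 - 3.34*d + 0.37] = 12.96*d - 3.34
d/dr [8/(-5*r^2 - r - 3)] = 8*(10*r + 1)/(5*r^2 + r + 3)^2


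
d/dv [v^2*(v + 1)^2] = 2*v*(v + 1)*(2*v + 1)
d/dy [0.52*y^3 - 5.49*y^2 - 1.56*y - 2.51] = 1.56*y^2 - 10.98*y - 1.56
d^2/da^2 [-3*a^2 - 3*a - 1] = -6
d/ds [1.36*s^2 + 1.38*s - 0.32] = 2.72*s + 1.38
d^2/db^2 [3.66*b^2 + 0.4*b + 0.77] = 7.32000000000000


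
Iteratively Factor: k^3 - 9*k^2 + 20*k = (k - 5)*(k^2 - 4*k) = k*(k - 5)*(k - 4)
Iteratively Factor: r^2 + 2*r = (r + 2)*(r)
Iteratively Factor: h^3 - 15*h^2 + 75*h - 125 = (h - 5)*(h^2 - 10*h + 25) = (h - 5)^2*(h - 5)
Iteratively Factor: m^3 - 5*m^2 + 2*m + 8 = (m - 2)*(m^2 - 3*m - 4) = (m - 4)*(m - 2)*(m + 1)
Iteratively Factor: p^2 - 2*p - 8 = (p - 4)*(p + 2)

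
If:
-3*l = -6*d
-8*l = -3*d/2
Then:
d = 0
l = 0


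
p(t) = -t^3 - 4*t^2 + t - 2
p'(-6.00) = -59.00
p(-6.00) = 64.00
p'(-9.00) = -170.00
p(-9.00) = 394.00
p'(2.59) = -39.84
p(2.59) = -43.62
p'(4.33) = -89.89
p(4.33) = -153.85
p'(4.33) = -89.89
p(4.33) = -153.85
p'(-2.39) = 2.98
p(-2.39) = -13.59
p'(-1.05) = 6.09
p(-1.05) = -6.30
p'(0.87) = -8.23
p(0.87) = -4.82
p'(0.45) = -3.21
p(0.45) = -2.45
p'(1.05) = -10.71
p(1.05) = -6.52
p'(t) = -3*t^2 - 8*t + 1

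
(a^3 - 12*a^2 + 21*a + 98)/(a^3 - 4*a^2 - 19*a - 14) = (a - 7)/(a + 1)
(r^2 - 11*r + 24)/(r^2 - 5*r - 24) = (r - 3)/(r + 3)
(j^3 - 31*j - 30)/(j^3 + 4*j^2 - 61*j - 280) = (j^2 - 5*j - 6)/(j^2 - j - 56)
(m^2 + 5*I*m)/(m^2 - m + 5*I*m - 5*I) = m/(m - 1)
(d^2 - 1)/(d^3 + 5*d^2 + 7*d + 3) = (d - 1)/(d^2 + 4*d + 3)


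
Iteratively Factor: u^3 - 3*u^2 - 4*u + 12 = (u - 3)*(u^2 - 4) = (u - 3)*(u - 2)*(u + 2)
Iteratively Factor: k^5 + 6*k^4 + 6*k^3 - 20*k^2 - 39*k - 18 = (k + 1)*(k^4 + 5*k^3 + k^2 - 21*k - 18) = (k + 1)*(k + 3)*(k^3 + 2*k^2 - 5*k - 6) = (k - 2)*(k + 1)*(k + 3)*(k^2 + 4*k + 3) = (k - 2)*(k + 1)*(k + 3)^2*(k + 1)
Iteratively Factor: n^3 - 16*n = (n)*(n^2 - 16) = n*(n - 4)*(n + 4)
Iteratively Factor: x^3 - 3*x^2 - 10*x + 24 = (x - 4)*(x^2 + x - 6) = (x - 4)*(x + 3)*(x - 2)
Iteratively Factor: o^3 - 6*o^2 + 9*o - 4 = (o - 1)*(o^2 - 5*o + 4) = (o - 1)^2*(o - 4)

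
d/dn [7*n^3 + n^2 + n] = 21*n^2 + 2*n + 1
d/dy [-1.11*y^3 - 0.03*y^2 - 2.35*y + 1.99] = -3.33*y^2 - 0.06*y - 2.35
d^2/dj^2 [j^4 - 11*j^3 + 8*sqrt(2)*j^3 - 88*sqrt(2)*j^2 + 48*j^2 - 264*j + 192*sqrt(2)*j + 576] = 12*j^2 - 66*j + 48*sqrt(2)*j - 176*sqrt(2) + 96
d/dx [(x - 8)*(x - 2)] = 2*x - 10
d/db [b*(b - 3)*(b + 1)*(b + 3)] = 4*b^3 + 3*b^2 - 18*b - 9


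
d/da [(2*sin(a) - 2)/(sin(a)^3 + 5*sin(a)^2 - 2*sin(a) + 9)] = 2*(17*sin(a)/2 + sin(3*a)/2 + cos(2*a) + 6)*cos(a)/(sin(a)^3 + 5*sin(a)^2 - 2*sin(a) + 9)^2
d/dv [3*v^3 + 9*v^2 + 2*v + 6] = 9*v^2 + 18*v + 2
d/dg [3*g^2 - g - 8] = 6*g - 1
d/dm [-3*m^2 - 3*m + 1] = -6*m - 3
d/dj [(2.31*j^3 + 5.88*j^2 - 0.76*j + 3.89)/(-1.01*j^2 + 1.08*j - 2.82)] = (-2.3331*j^4 + 4.9896*j^3 - 13.9598*j^2 - 25.3054*j - 2.058)/(1.0201*j^4 - 2.1816*j^3 + 6.8628*j^2 - 6.0912*j + 7.9524)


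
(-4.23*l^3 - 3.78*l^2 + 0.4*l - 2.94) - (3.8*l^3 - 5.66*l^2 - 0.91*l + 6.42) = -8.03*l^3 + 1.88*l^2 + 1.31*l - 9.36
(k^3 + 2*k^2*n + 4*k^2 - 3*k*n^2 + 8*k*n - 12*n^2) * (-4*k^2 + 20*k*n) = -4*k^5 + 12*k^4*n - 16*k^4 + 52*k^3*n^2 + 48*k^3*n - 60*k^2*n^3 + 208*k^2*n^2 - 240*k*n^3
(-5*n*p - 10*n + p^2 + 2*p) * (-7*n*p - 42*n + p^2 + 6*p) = 35*n^2*p^2 + 280*n^2*p + 420*n^2 - 12*n*p^3 - 96*n*p^2 - 144*n*p + p^4 + 8*p^3 + 12*p^2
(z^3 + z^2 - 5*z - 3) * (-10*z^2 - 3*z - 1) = -10*z^5 - 13*z^4 + 46*z^3 + 44*z^2 + 14*z + 3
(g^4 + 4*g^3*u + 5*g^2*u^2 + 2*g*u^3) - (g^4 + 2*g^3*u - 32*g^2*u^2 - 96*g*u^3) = 2*g^3*u + 37*g^2*u^2 + 98*g*u^3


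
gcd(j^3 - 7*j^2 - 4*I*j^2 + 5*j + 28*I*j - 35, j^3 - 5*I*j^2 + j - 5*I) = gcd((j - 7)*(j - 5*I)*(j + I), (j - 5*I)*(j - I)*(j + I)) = j^2 - 4*I*j + 5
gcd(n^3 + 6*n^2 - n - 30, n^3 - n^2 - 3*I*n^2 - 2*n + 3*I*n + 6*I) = n - 2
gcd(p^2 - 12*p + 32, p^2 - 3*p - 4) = p - 4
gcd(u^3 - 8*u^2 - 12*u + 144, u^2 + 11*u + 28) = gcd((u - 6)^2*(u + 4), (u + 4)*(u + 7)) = u + 4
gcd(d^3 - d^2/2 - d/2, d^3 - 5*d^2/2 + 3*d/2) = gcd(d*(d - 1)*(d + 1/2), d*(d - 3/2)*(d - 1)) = d^2 - d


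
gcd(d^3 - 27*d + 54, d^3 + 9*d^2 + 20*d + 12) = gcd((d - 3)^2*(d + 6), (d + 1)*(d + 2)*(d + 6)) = d + 6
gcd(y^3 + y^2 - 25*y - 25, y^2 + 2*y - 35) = y - 5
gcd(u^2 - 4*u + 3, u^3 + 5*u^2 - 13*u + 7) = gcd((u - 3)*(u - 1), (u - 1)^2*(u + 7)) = u - 1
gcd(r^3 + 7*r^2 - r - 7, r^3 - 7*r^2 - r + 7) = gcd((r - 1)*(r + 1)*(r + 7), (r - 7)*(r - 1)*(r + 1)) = r^2 - 1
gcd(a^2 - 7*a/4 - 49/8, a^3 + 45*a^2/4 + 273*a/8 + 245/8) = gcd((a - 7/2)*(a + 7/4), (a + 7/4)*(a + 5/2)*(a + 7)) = a + 7/4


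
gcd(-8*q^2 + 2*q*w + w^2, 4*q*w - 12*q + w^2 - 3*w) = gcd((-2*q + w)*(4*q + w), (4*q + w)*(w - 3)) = 4*q + w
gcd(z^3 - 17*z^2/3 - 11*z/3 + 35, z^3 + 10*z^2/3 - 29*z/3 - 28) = z^2 - 2*z/3 - 7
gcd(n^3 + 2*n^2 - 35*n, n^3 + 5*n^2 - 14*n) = n^2 + 7*n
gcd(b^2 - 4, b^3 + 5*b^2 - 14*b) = b - 2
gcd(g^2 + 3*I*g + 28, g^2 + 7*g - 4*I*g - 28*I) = g - 4*I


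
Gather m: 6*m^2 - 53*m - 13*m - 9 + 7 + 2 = 6*m^2 - 66*m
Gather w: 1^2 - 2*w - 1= -2*w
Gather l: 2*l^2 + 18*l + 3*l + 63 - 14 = 2*l^2 + 21*l + 49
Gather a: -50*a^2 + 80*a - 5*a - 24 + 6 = -50*a^2 + 75*a - 18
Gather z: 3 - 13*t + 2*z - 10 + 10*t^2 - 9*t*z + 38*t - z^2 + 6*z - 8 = 10*t^2 + 25*t - z^2 + z*(8 - 9*t) - 15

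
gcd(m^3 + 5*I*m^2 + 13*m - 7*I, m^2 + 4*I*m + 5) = m - I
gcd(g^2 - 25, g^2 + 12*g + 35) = g + 5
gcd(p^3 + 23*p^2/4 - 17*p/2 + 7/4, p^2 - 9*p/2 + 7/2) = p - 1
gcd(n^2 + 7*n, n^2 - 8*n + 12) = 1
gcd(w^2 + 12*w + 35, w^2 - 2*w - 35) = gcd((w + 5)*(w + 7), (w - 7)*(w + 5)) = w + 5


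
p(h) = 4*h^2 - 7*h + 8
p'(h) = 8*h - 7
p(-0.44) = 11.85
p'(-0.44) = -10.52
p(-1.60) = 29.44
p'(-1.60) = -19.80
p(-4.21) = 108.37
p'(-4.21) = -40.68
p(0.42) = 5.77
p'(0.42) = -3.64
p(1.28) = 5.59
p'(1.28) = 3.24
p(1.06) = 5.07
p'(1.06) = 1.48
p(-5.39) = 161.94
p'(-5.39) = -50.12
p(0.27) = 6.40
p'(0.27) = -4.84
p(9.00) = 269.00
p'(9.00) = 65.00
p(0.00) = 8.00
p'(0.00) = -7.00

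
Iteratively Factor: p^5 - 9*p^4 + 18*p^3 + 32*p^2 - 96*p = (p - 4)*(p^4 - 5*p^3 - 2*p^2 + 24*p) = (p - 4)^2*(p^3 - p^2 - 6*p) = (p - 4)^2*(p - 3)*(p^2 + 2*p) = (p - 4)^2*(p - 3)*(p + 2)*(p)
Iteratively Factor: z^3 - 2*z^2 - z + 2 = (z - 2)*(z^2 - 1) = (z - 2)*(z + 1)*(z - 1)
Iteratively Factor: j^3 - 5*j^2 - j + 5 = (j - 5)*(j^2 - 1) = (j - 5)*(j - 1)*(j + 1)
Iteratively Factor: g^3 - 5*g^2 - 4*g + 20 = (g - 2)*(g^2 - 3*g - 10) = (g - 5)*(g - 2)*(g + 2)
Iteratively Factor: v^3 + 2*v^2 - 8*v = (v + 4)*(v^2 - 2*v) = (v - 2)*(v + 4)*(v)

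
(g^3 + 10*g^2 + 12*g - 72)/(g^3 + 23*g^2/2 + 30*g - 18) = 2*(g - 2)/(2*g - 1)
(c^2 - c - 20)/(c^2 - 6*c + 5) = (c + 4)/(c - 1)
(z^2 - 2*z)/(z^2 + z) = (z - 2)/(z + 1)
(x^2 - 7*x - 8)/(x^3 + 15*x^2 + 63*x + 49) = (x - 8)/(x^2 + 14*x + 49)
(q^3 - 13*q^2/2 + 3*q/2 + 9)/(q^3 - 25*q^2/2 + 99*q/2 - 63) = (2*q^2 - q - 3)/(2*q^2 - 13*q + 21)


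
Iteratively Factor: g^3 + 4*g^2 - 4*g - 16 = (g - 2)*(g^2 + 6*g + 8) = (g - 2)*(g + 2)*(g + 4)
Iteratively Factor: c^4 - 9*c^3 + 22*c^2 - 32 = (c - 4)*(c^3 - 5*c^2 + 2*c + 8) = (c - 4)*(c + 1)*(c^2 - 6*c + 8) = (c - 4)*(c - 2)*(c + 1)*(c - 4)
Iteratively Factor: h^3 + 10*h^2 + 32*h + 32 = (h + 2)*(h^2 + 8*h + 16) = (h + 2)*(h + 4)*(h + 4)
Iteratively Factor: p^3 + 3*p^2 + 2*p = (p + 2)*(p^2 + p) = p*(p + 2)*(p + 1)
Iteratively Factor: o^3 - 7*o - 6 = (o - 3)*(o^2 + 3*o + 2) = (o - 3)*(o + 2)*(o + 1)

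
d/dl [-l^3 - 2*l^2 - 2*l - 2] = -3*l^2 - 4*l - 2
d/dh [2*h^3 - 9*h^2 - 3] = 6*h*(h - 3)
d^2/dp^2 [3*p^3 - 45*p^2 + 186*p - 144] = 18*p - 90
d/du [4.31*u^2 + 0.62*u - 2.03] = 8.62*u + 0.62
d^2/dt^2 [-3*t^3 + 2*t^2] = 4 - 18*t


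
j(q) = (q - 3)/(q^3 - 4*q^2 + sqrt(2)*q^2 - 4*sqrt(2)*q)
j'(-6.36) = 0.01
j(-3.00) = 0.18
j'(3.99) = -461.76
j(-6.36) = 0.03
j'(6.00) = -0.02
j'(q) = (q - 3)*(-3*q^2 - 2*sqrt(2)*q + 8*q + 4*sqrt(2))/(q^3 - 4*q^2 + sqrt(2)*q^2 - 4*sqrt(2)*q)^2 + 1/(q^3 - 4*q^2 + sqrt(2)*q^2 - 4*sqrt(2)*q)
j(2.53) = 0.03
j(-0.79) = -1.60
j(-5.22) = 0.04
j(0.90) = 0.33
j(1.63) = 0.12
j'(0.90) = -0.55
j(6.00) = 0.03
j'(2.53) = -0.07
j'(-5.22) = 0.02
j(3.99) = -4.59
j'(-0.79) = 0.63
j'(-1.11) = 5.80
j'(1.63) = -0.15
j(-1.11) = -2.38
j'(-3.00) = 0.17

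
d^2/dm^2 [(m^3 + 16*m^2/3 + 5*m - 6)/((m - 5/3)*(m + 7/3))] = 24*(351*m^3 + 2214*m^2 + 5571*m + 4108)/(729*m^6 + 1458*m^5 - 7533*m^4 - 11124*m^3 + 29295*m^2 + 22050*m - 42875)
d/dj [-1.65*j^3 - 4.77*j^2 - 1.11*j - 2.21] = -4.95*j^2 - 9.54*j - 1.11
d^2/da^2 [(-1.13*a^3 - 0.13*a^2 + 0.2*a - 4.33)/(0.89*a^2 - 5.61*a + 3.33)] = (-8.88178419700125e-16*a^5 + 7.105427357601e-15*a^4 - 65.410298*a^3 + 108.392142*a^2 + 50.9763600000001*a - 242.293338)/(0.704969*a^6 - 13.331043*a^5 + 91.943586*a^4 - 276.316623*a^3 + 344.013642*a^2 - 186.626187*a + 36.926037)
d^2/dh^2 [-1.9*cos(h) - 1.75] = 1.9*cos(h)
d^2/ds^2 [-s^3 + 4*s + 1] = -6*s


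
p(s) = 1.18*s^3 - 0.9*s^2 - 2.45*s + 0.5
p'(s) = 3.54*s^2 - 1.8*s - 2.45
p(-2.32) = -13.40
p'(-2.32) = 20.78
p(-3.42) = -48.85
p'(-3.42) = 45.11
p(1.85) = 0.36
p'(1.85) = 6.34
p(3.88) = 46.37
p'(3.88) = 43.86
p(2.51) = 7.34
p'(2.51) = 15.33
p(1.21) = -1.69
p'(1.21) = 0.55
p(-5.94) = -264.01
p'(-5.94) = 133.15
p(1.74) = -0.27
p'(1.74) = 5.14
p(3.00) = 16.91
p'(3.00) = 24.01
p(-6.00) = -272.08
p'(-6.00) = 135.79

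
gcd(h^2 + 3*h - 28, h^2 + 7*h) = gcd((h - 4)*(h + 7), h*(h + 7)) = h + 7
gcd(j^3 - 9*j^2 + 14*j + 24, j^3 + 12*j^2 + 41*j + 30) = j + 1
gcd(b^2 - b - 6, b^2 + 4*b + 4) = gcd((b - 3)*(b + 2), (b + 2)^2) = b + 2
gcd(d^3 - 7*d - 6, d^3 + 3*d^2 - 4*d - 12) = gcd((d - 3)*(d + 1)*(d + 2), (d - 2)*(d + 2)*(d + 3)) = d + 2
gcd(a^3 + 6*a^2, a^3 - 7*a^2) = a^2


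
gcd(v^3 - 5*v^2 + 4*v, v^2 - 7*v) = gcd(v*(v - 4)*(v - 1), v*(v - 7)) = v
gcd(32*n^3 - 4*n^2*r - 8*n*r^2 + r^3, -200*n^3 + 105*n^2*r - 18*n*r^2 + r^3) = -8*n + r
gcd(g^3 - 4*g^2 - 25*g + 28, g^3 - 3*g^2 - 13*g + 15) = g - 1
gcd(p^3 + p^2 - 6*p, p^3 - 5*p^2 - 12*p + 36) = p^2 + p - 6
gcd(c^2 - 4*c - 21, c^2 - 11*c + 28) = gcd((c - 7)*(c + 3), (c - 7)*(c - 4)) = c - 7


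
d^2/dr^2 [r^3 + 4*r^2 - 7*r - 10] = 6*r + 8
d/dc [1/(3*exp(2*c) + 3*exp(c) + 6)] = (-2*exp(c) - 1)*exp(c)/(3*(exp(2*c) + exp(c) + 2)^2)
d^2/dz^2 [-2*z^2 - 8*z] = -4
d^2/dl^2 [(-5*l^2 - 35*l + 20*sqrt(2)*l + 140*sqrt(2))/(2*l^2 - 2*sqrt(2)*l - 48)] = 5*(-7*l^3 + 3*sqrt(2)*l^3 - 72*l^2 + 84*sqrt(2)*l^2 - 672*l + 288*sqrt(2)*l - 768 + 896*sqrt(2))/(l^6 - 3*sqrt(2)*l^5 - 66*l^4 + 142*sqrt(2)*l^3 + 1584*l^2 - 1728*sqrt(2)*l - 13824)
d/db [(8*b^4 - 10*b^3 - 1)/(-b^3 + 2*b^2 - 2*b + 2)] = (-8*b^6 + 32*b^5 - 68*b^4 + 104*b^3 - 63*b^2 + 4*b - 2)/(b^6 - 4*b^5 + 8*b^4 - 12*b^3 + 12*b^2 - 8*b + 4)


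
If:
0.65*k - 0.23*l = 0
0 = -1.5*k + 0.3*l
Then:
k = 0.00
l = 0.00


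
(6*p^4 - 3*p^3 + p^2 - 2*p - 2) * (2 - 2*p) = -12*p^5 + 18*p^4 - 8*p^3 + 6*p^2 - 4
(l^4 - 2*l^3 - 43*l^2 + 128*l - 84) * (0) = 0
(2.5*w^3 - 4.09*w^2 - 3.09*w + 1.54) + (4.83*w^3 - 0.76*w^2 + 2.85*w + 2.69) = 7.33*w^3 - 4.85*w^2 - 0.24*w + 4.23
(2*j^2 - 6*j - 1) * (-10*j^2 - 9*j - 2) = -20*j^4 + 42*j^3 + 60*j^2 + 21*j + 2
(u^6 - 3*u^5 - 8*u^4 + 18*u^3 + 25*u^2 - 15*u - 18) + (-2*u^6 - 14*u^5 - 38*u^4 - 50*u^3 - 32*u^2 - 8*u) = -u^6 - 17*u^5 - 46*u^4 - 32*u^3 - 7*u^2 - 23*u - 18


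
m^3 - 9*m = m*(m - 3)*(m + 3)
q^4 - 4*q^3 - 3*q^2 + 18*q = q*(q - 3)^2*(q + 2)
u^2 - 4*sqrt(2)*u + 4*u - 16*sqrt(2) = (u + 4)*(u - 4*sqrt(2))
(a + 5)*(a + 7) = a^2 + 12*a + 35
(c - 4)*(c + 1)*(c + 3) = c^3 - 13*c - 12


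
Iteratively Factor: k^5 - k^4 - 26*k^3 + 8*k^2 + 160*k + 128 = (k - 4)*(k^4 + 3*k^3 - 14*k^2 - 48*k - 32) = (k - 4)*(k + 4)*(k^3 - k^2 - 10*k - 8) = (k - 4)^2*(k + 4)*(k^2 + 3*k + 2) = (k - 4)^2*(k + 1)*(k + 4)*(k + 2)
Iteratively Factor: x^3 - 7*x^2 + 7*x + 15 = (x - 3)*(x^2 - 4*x - 5) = (x - 3)*(x + 1)*(x - 5)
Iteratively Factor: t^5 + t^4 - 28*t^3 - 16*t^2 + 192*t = (t + 4)*(t^4 - 3*t^3 - 16*t^2 + 48*t) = (t - 3)*(t + 4)*(t^3 - 16*t) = (t - 4)*(t - 3)*(t + 4)*(t^2 + 4*t) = t*(t - 4)*(t - 3)*(t + 4)*(t + 4)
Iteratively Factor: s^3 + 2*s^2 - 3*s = (s - 1)*(s^2 + 3*s) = (s - 1)*(s + 3)*(s)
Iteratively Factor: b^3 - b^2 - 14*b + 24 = (b - 3)*(b^2 + 2*b - 8) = (b - 3)*(b + 4)*(b - 2)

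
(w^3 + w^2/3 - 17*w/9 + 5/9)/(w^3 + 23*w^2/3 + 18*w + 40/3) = (3*w^2 - 4*w + 1)/(3*(w^2 + 6*w + 8))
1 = 1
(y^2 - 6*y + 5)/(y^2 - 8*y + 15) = (y - 1)/(y - 3)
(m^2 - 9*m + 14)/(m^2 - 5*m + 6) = (m - 7)/(m - 3)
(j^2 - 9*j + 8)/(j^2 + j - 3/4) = 4*(j^2 - 9*j + 8)/(4*j^2 + 4*j - 3)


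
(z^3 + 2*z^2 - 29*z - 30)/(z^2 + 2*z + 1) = (z^2 + z - 30)/(z + 1)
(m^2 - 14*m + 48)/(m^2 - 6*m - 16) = (m - 6)/(m + 2)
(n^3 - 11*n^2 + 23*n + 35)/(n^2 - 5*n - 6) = (n^2 - 12*n + 35)/(n - 6)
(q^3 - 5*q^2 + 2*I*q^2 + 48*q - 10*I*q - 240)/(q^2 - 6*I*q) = q - 5 + 8*I - 40*I/q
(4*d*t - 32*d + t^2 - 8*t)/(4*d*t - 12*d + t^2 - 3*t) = (t - 8)/(t - 3)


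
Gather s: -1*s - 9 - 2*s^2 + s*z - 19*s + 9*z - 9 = -2*s^2 + s*(z - 20) + 9*z - 18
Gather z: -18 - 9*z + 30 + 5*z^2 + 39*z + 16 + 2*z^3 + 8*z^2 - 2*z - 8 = 2*z^3 + 13*z^2 + 28*z + 20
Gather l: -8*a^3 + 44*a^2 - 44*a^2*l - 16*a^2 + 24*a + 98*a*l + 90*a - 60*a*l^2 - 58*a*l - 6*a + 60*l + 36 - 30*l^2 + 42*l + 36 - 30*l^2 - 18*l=-8*a^3 + 28*a^2 + 108*a + l^2*(-60*a - 60) + l*(-44*a^2 + 40*a + 84) + 72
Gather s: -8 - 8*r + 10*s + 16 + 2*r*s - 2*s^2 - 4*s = -8*r - 2*s^2 + s*(2*r + 6) + 8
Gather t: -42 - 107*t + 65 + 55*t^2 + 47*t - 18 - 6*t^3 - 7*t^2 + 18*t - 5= -6*t^3 + 48*t^2 - 42*t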